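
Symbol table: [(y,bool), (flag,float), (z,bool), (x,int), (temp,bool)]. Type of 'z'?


Lookup 'z' → type bool


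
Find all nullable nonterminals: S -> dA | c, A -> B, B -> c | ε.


A nonterminal is nullable iff some alternative derives ε (directly, or every symbol in it is nullable)
Nullable: {A, B}


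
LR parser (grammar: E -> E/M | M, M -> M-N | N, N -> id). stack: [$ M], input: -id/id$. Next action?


shift '-' to continue M -> M-N
Action: shift


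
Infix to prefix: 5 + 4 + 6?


left-to-right (same/higher precedence on left): tree is (+ (+ 5 4) 6)
Prefix: + + 5 4 6


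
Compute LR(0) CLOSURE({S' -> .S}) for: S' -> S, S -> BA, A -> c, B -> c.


Start: S' -> .S
For each item with dot before a nonterminal B, add B -> .γ for every B-production
Closure: [S' -> .S, S -> .BA, B -> .c]


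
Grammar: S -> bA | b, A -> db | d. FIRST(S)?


Per alternative of S: FIRST(bA) = {b}; FIRST(b) = {b}
FIRST(S) = {b}


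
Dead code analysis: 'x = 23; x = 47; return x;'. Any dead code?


first assignment to x is overwritten before any read
Dead: 'x = 23'


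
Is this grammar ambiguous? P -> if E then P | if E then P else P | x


dangling else: 'if E then if E then x else x' parses two ways
Ambiguous


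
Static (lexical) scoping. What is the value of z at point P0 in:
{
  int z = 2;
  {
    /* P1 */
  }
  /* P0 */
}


z declared in the same block as P0
z = 2


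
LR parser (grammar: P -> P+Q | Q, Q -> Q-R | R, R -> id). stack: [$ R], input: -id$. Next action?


'R' (not preceded by Q-) is the handle for Q -> R
Action: reduce (Q -> R)


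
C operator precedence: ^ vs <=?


'<=' is relational (level 7); '^' is bitwise XOR (level 4)
Higher level binds tighter
'<=' has higher precedence than '^'


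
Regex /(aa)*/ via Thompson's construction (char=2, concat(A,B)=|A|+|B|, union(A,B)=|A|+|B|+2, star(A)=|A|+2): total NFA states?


Syntax tree has 2 char leaf(s), 0 union(s), 1 star(s)
chars contribute 2×2 = 4; each union adds +2; each star adds +2
Total: 4 + 0 + 2 = 6 states


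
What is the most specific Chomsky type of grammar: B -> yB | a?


Right-linear: every RHS is a terminal or a terminal followed by one nonterminal
Classification: Type 3 (Regular)


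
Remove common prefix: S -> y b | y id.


Common prefix: 'y'
Factored: S -> y S', S' -> b | id


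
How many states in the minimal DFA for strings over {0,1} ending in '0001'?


Track the longest suffix of input matching a prefix of '0001': 5 classes (prefixes of length 0..4)
Minimal DFA: 5 states


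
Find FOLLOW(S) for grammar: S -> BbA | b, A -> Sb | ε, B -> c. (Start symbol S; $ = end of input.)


$ ∈ FOLLOW(S). For each A -> αBβ: add FIRST(β)\{ε} to FOLLOW(B); if β nullable, add FOLLOW(A).
FOLLOW(S) = {$, b}


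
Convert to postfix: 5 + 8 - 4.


Left to right (same or higher precedence on left)
Postfix: 5 8 + 4 -


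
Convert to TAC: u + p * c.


Break into single-operator statements:
t1 = p * c
t2 = u + t1


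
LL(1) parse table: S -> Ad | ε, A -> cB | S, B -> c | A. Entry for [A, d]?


For [A, d]: 'd' ∈ FIRST(S)
Entry: A -> S


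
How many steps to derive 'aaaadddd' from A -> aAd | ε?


Derivation: A => aAd => aaAdd => aaaAddd => aaaaAdddd => aaaadddd
Steps: 5


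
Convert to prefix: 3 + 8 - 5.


left-to-right (same/higher precedence on left): tree is (- (+ 3 8) 5)
Prefix: - + 3 8 5


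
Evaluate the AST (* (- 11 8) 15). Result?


Evaluate inner: (- 11 8) = 3
Evaluate root: (* 3 15) = 45
Result: 45


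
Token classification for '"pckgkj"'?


Pattern: double-quoted sequence
Type: STRING_LITERAL


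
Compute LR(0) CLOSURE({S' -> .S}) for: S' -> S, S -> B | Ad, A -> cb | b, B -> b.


Start: S' -> .S
For each item with dot before a nonterminal B, add B -> .γ for every B-production
Closure: [S' -> .S, S -> .B, S -> .Ad, B -> .b, A -> .cb, A -> .b]


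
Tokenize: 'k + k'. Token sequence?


Scan left to right, longest-match per lexeme
Tokens: ID(k), OP(+), ID(k)


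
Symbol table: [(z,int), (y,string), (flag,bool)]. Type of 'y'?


Lookup 'y' → type string


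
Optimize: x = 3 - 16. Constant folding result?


3 - 16 = -13 at compile time
Optimized: x = -13


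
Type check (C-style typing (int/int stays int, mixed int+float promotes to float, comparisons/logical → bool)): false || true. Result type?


Operand types: bool || bool
Rule: logical operators take bool operands and yield bool
Result type: bool


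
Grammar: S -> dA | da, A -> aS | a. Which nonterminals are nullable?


A nonterminal is nullable iff some alternative derives ε (directly, or every symbol in it is nullable)
Nullable: {}


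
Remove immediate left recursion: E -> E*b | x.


Left-recursive alternatives: E*b; non-recursive: x
Introduce E': E -> xE', E' -> *bE' | ε


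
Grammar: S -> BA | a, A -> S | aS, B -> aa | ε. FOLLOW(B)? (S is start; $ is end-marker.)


$ ∈ FOLLOW(S). For each A -> αBβ: add FIRST(β)\{ε} to FOLLOW(B); if β nullable, add FOLLOW(A).
FOLLOW(B) = {a}


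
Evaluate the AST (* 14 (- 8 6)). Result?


Evaluate inner: (- 8 6) = 2
Evaluate root: (* 14 2) = 28
Result: 28


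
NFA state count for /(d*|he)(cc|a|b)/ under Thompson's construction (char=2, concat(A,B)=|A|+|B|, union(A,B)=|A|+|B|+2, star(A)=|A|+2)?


Syntax tree has 7 char leaf(s), 3 union(s), 1 star(s)
chars contribute 7×2 = 14; each union adds +2; each star adds +2
Total: 14 + 6 + 2 = 22 states


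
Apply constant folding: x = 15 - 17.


15 - 17 = -2 at compile time
Optimized: x = -2


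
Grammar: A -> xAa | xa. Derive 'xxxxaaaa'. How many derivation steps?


Derivation: A => xAa => xxAaa => xxxAaaa => xxxxaaaa
Steps: 4


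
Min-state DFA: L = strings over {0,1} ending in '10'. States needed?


Track the longest suffix of input matching a prefix of '10': 3 classes (prefixes of length 0..2)
Minimal DFA: 3 states


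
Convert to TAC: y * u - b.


Break into single-operator statements:
t1 = y * u
t2 = t1 - b


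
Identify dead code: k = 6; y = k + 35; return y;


k is read by y's definition; y is returned
No dead code


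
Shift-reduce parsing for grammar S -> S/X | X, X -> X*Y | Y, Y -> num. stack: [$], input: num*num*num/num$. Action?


no handle on stack; shift 'num'
Action: shift


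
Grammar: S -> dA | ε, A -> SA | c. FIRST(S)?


Per alternative of S: FIRST(dA) = {d}; FIRST(ε) = {ε}
FIRST(S) = {d, ε}


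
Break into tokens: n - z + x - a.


Scan left to right, longest-match per lexeme
Tokens: ID(n), OP(-), ID(z), OP(+), ID(x), OP(-), ID(a)


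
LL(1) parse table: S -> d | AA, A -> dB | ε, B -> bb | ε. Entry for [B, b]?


For [B, b]: 'b' ∈ FIRST(bb)
Entry: B -> bb


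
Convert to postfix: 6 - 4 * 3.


* has higher precedence, evaluate 4*3 first
Postfix: 6 4 3 * -


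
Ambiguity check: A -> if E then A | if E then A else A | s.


dangling else: 'if E then if E then s else s' parses two ways
Ambiguous


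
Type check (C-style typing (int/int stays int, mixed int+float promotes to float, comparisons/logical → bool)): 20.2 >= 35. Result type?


Operand types: float >= int
Rule: comparison yields bool
Result type: bool


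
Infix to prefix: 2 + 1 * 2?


'*' binds tighter: tree is (+ 2 (* 1 2))
Prefix: + 2 * 1 2


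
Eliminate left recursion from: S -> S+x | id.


Left-recursive alternatives: S+x; non-recursive: id
Introduce S': S -> idS', S' -> +xS' | ε


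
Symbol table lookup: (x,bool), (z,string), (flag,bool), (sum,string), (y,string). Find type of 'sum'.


Lookup 'sum' → type string


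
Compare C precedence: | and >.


'>' is relational (level 7); '|' is bitwise OR (level 3)
Higher level binds tighter
'>' has higher precedence than '|'


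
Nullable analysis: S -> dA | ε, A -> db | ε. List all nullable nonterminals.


A nonterminal is nullable iff some alternative derives ε (directly, or every symbol in it is nullable)
Nullable: {A, S}


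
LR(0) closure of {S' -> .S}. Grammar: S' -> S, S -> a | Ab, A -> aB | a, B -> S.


Start: S' -> .S
For each item with dot before a nonterminal B, add B -> .γ for every B-production
Closure: [S' -> .S, S -> .a, S -> .Ab, A -> .aB, A -> .a]


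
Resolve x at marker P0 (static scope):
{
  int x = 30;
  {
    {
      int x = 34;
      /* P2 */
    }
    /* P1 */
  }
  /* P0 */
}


x declared in the same block as P0
x = 30


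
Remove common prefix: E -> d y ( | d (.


Common prefix: 'd'
Factored: E -> d E', E' -> y ( | (


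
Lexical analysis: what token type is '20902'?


Pattern: digits only
Type: INTEGER_LITERAL


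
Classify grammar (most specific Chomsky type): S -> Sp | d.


Left-linear: every RHS is a terminal or one nonterminal followed by a terminal
Classification: Type 3 (Regular)


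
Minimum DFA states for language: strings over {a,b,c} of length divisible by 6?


Track length mod 6: states 0..5, accept at 0
Minimal DFA: 6 states


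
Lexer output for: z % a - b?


Scan left to right, longest-match per lexeme
Tokens: ID(z), OP(%), ID(a), OP(-), ID(b)


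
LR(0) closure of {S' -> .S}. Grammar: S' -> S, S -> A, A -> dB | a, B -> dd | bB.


Start: S' -> .S
For each item with dot before a nonterminal B, add B -> .γ for every B-production
Closure: [S' -> .S, S -> .A, A -> .dB, A -> .a]


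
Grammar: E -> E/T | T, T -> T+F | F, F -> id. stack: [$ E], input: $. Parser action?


start symbol E on stack, input exhausted
Action: accept


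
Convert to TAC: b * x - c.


Break into single-operator statements:
t1 = b * x
t2 = t1 - c


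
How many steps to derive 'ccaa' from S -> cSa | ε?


Derivation: S => cSa => ccSaa => ccaa
Steps: 3


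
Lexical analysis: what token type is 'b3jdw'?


Pattern: letter/underscore followed by alphanumerics, not a keyword
Type: IDENTIFIER


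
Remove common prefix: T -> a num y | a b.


Common prefix: 'a'
Factored: T -> a T', T' -> num y | b


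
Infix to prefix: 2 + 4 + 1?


left-to-right (same/higher precedence on left): tree is (+ (+ 2 4) 1)
Prefix: + + 2 4 1


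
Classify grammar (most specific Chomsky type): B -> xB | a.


Right-linear: every RHS is a terminal or a terminal followed by one nonterminal
Classification: Type 3 (Regular)


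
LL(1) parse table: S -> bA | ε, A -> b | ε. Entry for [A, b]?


For [A, b]: 'b' ∈ FIRST(b)
Entry: A -> b


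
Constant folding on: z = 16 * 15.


16 * 15 = 240 at compile time
Optimized: z = 240


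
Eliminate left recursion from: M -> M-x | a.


Left-recursive alternatives: M-x; non-recursive: a
Introduce M': M -> aM', M' -> -xM' | ε


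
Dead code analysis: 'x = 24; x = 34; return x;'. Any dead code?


first assignment to x is overwritten before any read
Dead: 'x = 24'


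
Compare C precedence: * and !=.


'*' is multiplicative (level 10); '!=' is equality (level 6)
Higher level binds tighter
'*' has higher precedence than '!='


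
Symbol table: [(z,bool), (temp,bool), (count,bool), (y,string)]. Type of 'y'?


Lookup 'y' → type string


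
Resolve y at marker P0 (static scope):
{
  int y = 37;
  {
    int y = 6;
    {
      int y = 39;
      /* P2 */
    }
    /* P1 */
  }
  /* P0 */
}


y declared in the same block as P0
y = 37


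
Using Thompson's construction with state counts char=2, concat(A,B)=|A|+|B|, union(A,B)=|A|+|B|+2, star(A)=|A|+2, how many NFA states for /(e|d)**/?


Syntax tree has 2 char leaf(s), 1 union(s), 2 star(s)
chars contribute 2×2 = 4; each union adds +2; each star adds +2
Total: 4 + 2 + 4 = 10 states


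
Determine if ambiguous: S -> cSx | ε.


balanced c^n…x^n: each string has a unique parse
Unambiguous


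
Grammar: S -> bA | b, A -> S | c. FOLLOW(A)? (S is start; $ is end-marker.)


$ ∈ FOLLOW(S). For each A -> αBβ: add FIRST(β)\{ε} to FOLLOW(B); if β nullable, add FOLLOW(A).
FOLLOW(A) = {$}


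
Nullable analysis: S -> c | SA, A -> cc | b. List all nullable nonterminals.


A nonterminal is nullable iff some alternative derives ε (directly, or every symbol in it is nullable)
Nullable: {}


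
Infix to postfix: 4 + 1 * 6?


* has higher precedence, evaluate 1*6 first
Postfix: 4 1 6 * +


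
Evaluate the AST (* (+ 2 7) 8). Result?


Evaluate inner: (+ 2 7) = 9
Evaluate root: (* 9 8) = 72
Result: 72


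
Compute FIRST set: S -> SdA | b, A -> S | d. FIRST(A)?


Per alternative of A: FIRST(S) = {b}; FIRST(d) = {d}
FIRST(A) = {b, d}


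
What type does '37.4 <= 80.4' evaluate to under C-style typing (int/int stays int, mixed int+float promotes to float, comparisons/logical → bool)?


Operand types: float <= float
Rule: comparison yields bool
Result type: bool


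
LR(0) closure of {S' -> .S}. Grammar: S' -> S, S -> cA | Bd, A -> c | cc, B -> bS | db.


Start: S' -> .S
For each item with dot before a nonterminal B, add B -> .γ for every B-production
Closure: [S' -> .S, S -> .cA, S -> .Bd, B -> .bS, B -> .db]


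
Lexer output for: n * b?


Scan left to right, longest-match per lexeme
Tokens: ID(n), OP(*), ID(b)


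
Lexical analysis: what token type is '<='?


Pattern: operator symbol
Type: OPERATOR


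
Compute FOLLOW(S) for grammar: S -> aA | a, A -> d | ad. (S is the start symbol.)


$ ∈ FOLLOW(S). For each A -> αBβ: add FIRST(β)\{ε} to FOLLOW(B); if β nullable, add FOLLOW(A).
FOLLOW(S) = {$}


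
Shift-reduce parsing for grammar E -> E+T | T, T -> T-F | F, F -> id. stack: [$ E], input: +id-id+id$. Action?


shift '+' to continue E -> E+T
Action: shift


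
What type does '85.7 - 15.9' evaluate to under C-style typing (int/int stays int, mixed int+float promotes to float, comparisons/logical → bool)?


Operand types: float - float
Rule: mixed int/float promotes to float; int/int stays int
Result type: float


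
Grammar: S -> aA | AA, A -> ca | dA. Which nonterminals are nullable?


A nonterminal is nullable iff some alternative derives ε (directly, or every symbol in it is nullable)
Nullable: {}


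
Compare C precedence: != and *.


'*' is multiplicative (level 10); '!=' is equality (level 6)
Higher level binds tighter
'*' has higher precedence than '!='


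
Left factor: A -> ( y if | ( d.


Common prefix: '('
Factored: A -> ( A', A' -> y if | d


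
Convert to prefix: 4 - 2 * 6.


'*' binds tighter: tree is (- 4 (* 2 6))
Prefix: - 4 * 2 6


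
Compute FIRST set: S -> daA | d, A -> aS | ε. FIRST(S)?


Per alternative of S: FIRST(daA) = {d}; FIRST(d) = {d}
FIRST(S) = {d}


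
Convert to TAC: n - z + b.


Break into single-operator statements:
t1 = n - z
t2 = t1 + b


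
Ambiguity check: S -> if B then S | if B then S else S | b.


dangling else: 'if B then if B then b else b' parses two ways
Ambiguous


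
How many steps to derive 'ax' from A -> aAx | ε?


Derivation: A => aAx => ax
Steps: 2


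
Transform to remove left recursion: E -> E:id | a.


Left-recursive alternatives: E:id; non-recursive: a
Introduce E': E -> aE', E' -> :idE' | ε


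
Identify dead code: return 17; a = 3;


statement follows a return and is unreachable
Dead: 'a = 3'


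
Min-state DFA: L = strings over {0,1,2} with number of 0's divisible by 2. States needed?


Track (count of 0) mod 2: states 0..1, accept at 0
Minimal DFA: 2 states


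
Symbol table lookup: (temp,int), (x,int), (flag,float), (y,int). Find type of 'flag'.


Lookup 'flag' → type float


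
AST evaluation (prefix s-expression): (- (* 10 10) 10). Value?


Evaluate inner: (* 10 10) = 100
Evaluate root: (- 100 10) = 90
Result: 90


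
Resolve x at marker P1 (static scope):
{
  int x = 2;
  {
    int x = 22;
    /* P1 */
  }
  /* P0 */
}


x declared in the same block as P1
x = 22


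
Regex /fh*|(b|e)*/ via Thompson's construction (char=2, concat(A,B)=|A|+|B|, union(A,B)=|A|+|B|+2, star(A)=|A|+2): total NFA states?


Syntax tree has 4 char leaf(s), 2 union(s), 2 star(s)
chars contribute 4×2 = 8; each union adds +2; each star adds +2
Total: 8 + 4 + 4 = 16 states


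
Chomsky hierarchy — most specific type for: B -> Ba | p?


Left-linear: every RHS is a terminal or one nonterminal followed by a terminal
Classification: Type 3 (Regular)


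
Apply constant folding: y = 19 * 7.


19 * 7 = 133 at compile time
Optimized: y = 133


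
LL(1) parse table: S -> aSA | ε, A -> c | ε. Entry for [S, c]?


For [S, c]: ε is nullable and 'c' ∈ FOLLOW(S)
Entry: S -> ε


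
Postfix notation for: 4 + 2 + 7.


Left to right (same or higher precedence on left)
Postfix: 4 2 + 7 +


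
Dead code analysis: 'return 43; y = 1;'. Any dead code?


statement follows a return and is unreachable
Dead: 'y = 1'


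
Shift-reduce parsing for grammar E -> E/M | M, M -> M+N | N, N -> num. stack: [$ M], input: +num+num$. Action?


shift '+' to continue M -> M+N
Action: shift


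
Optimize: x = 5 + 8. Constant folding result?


5 + 8 = 13 at compile time
Optimized: x = 13


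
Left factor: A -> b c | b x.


Common prefix: 'b'
Factored: A -> b A', A' -> c | x


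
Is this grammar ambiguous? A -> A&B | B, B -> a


precedence layered via separate nonterminal B: deterministic
Unambiguous


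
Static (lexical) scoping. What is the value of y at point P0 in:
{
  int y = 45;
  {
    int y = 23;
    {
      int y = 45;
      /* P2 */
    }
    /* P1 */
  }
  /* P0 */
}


y declared in the same block as P0
y = 45


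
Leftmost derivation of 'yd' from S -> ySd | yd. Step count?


Derivation: S => yd
Steps: 1


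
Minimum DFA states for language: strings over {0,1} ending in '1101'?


Track the longest suffix of input matching a prefix of '1101': 5 classes (prefixes of length 0..4)
Minimal DFA: 5 states


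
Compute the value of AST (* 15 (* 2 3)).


Evaluate inner: (* 2 3) = 6
Evaluate root: (* 15 6) = 90
Result: 90


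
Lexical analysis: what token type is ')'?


Pattern: delimiter/punctuation
Type: PUNCTUATION


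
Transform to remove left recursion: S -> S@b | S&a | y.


Left-recursive alternatives: S@b, S&a; non-recursive: y
Introduce S': S -> yS', S' -> @bS' | &aS' | ε


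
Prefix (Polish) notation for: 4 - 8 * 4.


'*' binds tighter: tree is (- 4 (* 8 4))
Prefix: - 4 * 8 4


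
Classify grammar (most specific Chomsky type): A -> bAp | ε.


Single nonterminal LHS, but b^n p^n is not regular
Classification: Type 2 (Context-Free)


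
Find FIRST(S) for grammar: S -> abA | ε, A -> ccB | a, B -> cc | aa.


Per alternative of S: FIRST(abA) = {a}; FIRST(ε) = {ε}
FIRST(S) = {a, ε}


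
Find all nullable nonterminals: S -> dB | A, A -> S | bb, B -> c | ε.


A nonterminal is nullable iff some alternative derives ε (directly, or every symbol in it is nullable)
Nullable: {B}


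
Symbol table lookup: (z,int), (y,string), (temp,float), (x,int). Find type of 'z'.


Lookup 'z' → type int


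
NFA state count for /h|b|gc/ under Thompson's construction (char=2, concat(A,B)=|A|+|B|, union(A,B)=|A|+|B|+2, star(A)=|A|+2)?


Syntax tree has 4 char leaf(s), 2 union(s), 0 star(s)
chars contribute 4×2 = 8; each union adds +2; each star adds +2
Total: 8 + 4 + 0 = 12 states


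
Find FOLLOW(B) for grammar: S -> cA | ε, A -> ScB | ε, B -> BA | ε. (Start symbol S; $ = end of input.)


$ ∈ FOLLOW(S). For each A -> αBβ: add FIRST(β)\{ε} to FOLLOW(B); if β nullable, add FOLLOW(A).
FOLLOW(B) = {$, c}


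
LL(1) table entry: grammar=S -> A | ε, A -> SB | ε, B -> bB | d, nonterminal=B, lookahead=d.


For [B, d]: 'd' ∈ FIRST(d)
Entry: B -> d


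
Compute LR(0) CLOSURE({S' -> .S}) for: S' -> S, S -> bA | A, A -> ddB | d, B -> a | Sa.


Start: S' -> .S
For each item with dot before a nonterminal B, add B -> .γ for every B-production
Closure: [S' -> .S, S -> .bA, S -> .A, A -> .ddB, A -> .d]


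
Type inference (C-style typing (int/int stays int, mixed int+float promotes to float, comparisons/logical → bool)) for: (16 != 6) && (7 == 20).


Operand types: bool && bool
Rule: logical operators take bool operands and yield bool
Result type: bool


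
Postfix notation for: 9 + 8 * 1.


* has higher precedence, evaluate 8*1 first
Postfix: 9 8 1 * +


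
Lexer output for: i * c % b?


Scan left to right, longest-match per lexeme
Tokens: ID(i), OP(*), ID(c), OP(%), ID(b)


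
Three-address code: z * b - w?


Break into single-operator statements:
t1 = z * b
t2 = t1 - w


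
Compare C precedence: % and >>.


'%' is multiplicative (level 10); '>>' is shift (level 8)
Higher level binds tighter
'%' has higher precedence than '>>'


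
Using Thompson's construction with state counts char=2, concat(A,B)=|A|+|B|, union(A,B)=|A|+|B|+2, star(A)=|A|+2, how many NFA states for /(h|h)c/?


Syntax tree has 3 char leaf(s), 1 union(s), 0 star(s)
chars contribute 3×2 = 6; each union adds +2; each star adds +2
Total: 6 + 2 + 0 = 8 states


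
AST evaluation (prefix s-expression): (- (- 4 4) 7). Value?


Evaluate inner: (- 4 4) = 0
Evaluate root: (- 0 7) = -7
Result: -7


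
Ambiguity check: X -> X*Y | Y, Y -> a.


precedence layered via separate nonterminal Y: deterministic
Unambiguous


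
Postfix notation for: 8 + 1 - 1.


Left to right (same or higher precedence on left)
Postfix: 8 1 + 1 -


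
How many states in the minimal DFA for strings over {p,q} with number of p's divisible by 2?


Track (count of p) mod 2: states 0..1, accept at 0
Minimal DFA: 2 states


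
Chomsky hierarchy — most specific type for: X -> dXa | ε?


Single nonterminal LHS, but d^n a^n is not regular
Classification: Type 2 (Context-Free)


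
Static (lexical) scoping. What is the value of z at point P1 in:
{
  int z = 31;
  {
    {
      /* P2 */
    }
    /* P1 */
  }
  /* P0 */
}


P1's block does not declare z; resolves to the enclosing declaration at depth 0
z = 31


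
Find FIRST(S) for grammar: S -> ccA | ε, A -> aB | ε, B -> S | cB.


Per alternative of S: FIRST(ccA) = {c}; FIRST(ε) = {ε}
FIRST(S) = {c, ε}


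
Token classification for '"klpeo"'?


Pattern: double-quoted sequence
Type: STRING_LITERAL


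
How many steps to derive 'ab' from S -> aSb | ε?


Derivation: S => aSb => ab
Steps: 2


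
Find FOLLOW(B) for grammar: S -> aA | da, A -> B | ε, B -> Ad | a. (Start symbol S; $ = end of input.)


$ ∈ FOLLOW(S). For each A -> αBβ: add FIRST(β)\{ε} to FOLLOW(B); if β nullable, add FOLLOW(A).
FOLLOW(B) = {$, d}


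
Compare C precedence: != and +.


'+' is additive (level 9); '!=' is equality (level 6)
Higher level binds tighter
'+' has higher precedence than '!='


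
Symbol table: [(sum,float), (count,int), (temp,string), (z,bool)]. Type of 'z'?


Lookup 'z' → type bool


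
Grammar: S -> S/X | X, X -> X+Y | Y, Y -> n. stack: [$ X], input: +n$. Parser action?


shift '+' to continue X -> X+Y
Action: shift


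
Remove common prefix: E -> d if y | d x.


Common prefix: 'd'
Factored: E -> d E', E' -> if y | x


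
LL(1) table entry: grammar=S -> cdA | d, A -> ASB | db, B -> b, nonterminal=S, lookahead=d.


For [S, d]: 'd' ∈ FIRST(d)
Entry: S -> d


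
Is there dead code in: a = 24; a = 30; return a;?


first assignment to a is overwritten before any read
Dead: 'a = 24'


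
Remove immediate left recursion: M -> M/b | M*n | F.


Left-recursive alternatives: M/b, M*n; non-recursive: F
Introduce M': M -> FM', M' -> /bM' | *nM' | ε


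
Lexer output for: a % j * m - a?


Scan left to right, longest-match per lexeme
Tokens: ID(a), OP(%), ID(j), OP(*), ID(m), OP(-), ID(a)


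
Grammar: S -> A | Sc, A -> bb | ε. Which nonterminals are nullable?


A nonterminal is nullable iff some alternative derives ε (directly, or every symbol in it is nullable)
Nullable: {A, S}


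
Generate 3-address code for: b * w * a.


Break into single-operator statements:
t1 = b * w
t2 = t1 * a


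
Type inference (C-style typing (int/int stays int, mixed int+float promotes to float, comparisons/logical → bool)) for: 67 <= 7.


Operand types: int <= int
Rule: comparison yields bool
Result type: bool


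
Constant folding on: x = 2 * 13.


2 * 13 = 26 at compile time
Optimized: x = 26


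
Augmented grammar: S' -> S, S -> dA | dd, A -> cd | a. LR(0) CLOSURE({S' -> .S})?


Start: S' -> .S
For each item with dot before a nonterminal B, add B -> .γ for every B-production
Closure: [S' -> .S, S -> .dA, S -> .dd]


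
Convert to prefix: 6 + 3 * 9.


'*' binds tighter: tree is (+ 6 (* 3 9))
Prefix: + 6 * 3 9


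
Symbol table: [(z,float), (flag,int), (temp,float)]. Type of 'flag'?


Lookup 'flag' → type int


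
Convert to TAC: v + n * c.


Break into single-operator statements:
t1 = n * c
t2 = v + t1


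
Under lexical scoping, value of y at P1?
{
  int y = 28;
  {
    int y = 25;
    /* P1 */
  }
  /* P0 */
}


y declared in the same block as P1
y = 25


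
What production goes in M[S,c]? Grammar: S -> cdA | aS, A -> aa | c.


For [S, c]: 'c' ∈ FIRST(cdA)
Entry: S -> cdA


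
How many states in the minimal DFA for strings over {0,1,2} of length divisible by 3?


Track length mod 3: states 0..2, accept at 0
Minimal DFA: 3 states


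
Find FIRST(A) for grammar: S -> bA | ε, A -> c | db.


Per alternative of A: FIRST(c) = {c}; FIRST(db) = {d}
FIRST(A) = {c, d}


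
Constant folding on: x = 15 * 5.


15 * 5 = 75 at compile time
Optimized: x = 75


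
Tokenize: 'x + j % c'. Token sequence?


Scan left to right, longest-match per lexeme
Tokens: ID(x), OP(+), ID(j), OP(%), ID(c)


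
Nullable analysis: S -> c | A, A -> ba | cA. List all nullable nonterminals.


A nonterminal is nullable iff some alternative derives ε (directly, or every symbol in it is nullable)
Nullable: {}


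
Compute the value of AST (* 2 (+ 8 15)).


Evaluate inner: (+ 8 15) = 23
Evaluate root: (* 2 23) = 46
Result: 46


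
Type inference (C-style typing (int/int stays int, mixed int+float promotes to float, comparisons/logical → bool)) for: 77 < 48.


Operand types: int < int
Rule: comparison yields bool
Result type: bool


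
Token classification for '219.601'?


Pattern: digits with a decimal point
Type: FLOAT_LITERAL


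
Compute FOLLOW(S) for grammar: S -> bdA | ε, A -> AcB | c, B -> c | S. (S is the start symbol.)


$ ∈ FOLLOW(S). For each A -> αBβ: add FIRST(β)\{ε} to FOLLOW(B); if β nullable, add FOLLOW(A).
FOLLOW(S) = {$, c}


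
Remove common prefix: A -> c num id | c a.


Common prefix: 'c'
Factored: A -> c A', A' -> num id | a


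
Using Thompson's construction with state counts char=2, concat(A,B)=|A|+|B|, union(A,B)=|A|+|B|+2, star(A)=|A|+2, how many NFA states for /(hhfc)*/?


Syntax tree has 4 char leaf(s), 0 union(s), 1 star(s)
chars contribute 4×2 = 8; each union adds +2; each star adds +2
Total: 8 + 0 + 2 = 10 states


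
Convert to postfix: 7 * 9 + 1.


Left to right (same or higher precedence on left)
Postfix: 7 9 * 1 +


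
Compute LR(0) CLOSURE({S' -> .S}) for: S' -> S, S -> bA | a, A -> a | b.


Start: S' -> .S
For each item with dot before a nonterminal B, add B -> .γ for every B-production
Closure: [S' -> .S, S -> .bA, S -> .a]


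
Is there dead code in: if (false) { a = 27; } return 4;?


condition is constant false, so the whole block is unreachable
Dead: 'if (false) { a = 27; }'


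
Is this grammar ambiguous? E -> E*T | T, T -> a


precedence layered via separate nonterminal T: deterministic
Unambiguous


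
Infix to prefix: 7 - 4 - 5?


left-to-right (same/higher precedence on left): tree is (- (- 7 4) 5)
Prefix: - - 7 4 5


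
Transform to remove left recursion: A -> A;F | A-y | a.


Left-recursive alternatives: A;F, A-y; non-recursive: a
Introduce A': A -> aA', A' -> ;FA' | -yA' | ε


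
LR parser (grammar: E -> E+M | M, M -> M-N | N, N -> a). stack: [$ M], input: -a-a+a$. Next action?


shift '-' to continue M -> M-N
Action: shift


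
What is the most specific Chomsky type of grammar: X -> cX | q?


Right-linear: every RHS is a terminal or a terminal followed by one nonterminal
Classification: Type 3 (Regular)


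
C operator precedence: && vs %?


'%' is multiplicative (level 10); '&&' is logical AND (level 2)
Higher level binds tighter
'%' has higher precedence than '&&'


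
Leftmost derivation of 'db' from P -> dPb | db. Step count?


Derivation: P => db
Steps: 1


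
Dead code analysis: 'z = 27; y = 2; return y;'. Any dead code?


z is assigned but never read
Dead: 'z = 27'


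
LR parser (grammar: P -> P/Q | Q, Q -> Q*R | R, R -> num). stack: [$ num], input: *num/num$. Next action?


'num' on top is the handle for R -> num
Action: reduce (R -> num)


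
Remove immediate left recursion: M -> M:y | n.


Left-recursive alternatives: M:y; non-recursive: n
Introduce M': M -> nM', M' -> :yM' | ε


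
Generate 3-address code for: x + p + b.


Break into single-operator statements:
t1 = x + p
t2 = t1 + b


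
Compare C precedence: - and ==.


'-' is additive (level 9); '==' is equality (level 6)
Higher level binds tighter
'-' has higher precedence than '=='


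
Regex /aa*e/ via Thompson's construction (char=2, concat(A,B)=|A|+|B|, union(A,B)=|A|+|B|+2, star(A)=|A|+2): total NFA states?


Syntax tree has 3 char leaf(s), 0 union(s), 1 star(s)
chars contribute 3×2 = 6; each union adds +2; each star adds +2
Total: 6 + 0 + 2 = 8 states


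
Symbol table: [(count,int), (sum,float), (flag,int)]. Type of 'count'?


Lookup 'count' → type int


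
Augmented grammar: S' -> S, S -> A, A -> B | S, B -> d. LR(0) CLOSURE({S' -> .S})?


Start: S' -> .S
For each item with dot before a nonterminal B, add B -> .γ for every B-production
Closure: [S' -> .S, S -> .A, A -> .B, A -> .S, B -> .d]


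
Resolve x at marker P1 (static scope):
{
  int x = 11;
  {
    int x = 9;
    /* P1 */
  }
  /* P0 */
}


x declared in the same block as P1
x = 9


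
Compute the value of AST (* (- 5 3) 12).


Evaluate inner: (- 5 3) = 2
Evaluate root: (* 2 12) = 24
Result: 24


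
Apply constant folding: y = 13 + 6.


13 + 6 = 19 at compile time
Optimized: y = 19


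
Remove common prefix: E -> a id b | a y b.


Common prefix: 'a'
Factored: E -> a E', E' -> id b | y b


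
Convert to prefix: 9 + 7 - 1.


left-to-right (same/higher precedence on left): tree is (- (+ 9 7) 1)
Prefix: - + 9 7 1


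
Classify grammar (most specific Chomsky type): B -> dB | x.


Right-linear: every RHS is a terminal or a terminal followed by one nonterminal
Classification: Type 3 (Regular)


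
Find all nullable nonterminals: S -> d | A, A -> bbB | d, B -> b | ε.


A nonterminal is nullable iff some alternative derives ε (directly, or every symbol in it is nullable)
Nullable: {B}


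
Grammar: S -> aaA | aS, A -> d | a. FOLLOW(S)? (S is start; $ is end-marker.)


$ ∈ FOLLOW(S). For each A -> αBβ: add FIRST(β)\{ε} to FOLLOW(B); if β nullable, add FOLLOW(A).
FOLLOW(S) = {$}


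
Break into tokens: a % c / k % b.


Scan left to right, longest-match per lexeme
Tokens: ID(a), OP(%), ID(c), OP(/), ID(k), OP(%), ID(b)


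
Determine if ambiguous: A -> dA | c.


right-linear, alternatives start with distinct terminals 'd' vs 'c': unique leftmost derivation
Unambiguous


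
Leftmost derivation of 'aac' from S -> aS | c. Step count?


Derivation: S => aS => aaS => aac
Steps: 3


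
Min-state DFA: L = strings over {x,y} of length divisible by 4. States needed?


Track length mod 4: states 0..3, accept at 0
Minimal DFA: 4 states


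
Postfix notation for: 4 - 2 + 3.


Left to right (same or higher precedence on left)
Postfix: 4 2 - 3 +


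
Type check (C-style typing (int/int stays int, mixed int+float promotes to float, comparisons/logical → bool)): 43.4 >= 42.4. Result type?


Operand types: float >= float
Rule: comparison yields bool
Result type: bool


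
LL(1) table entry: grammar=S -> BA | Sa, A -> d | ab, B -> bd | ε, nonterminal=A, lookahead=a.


For [A, a]: 'a' ∈ FIRST(ab)
Entry: A -> ab


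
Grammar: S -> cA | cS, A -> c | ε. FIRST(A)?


Per alternative of A: FIRST(c) = {c}; FIRST(ε) = {ε}
FIRST(A) = {c, ε}


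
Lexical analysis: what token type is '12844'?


Pattern: digits only
Type: INTEGER_LITERAL


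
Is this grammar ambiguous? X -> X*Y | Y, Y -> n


precedence layered via separate nonterminal Y: deterministic
Unambiguous


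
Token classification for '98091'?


Pattern: digits only
Type: INTEGER_LITERAL


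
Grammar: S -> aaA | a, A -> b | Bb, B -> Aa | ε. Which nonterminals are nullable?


A nonterminal is nullable iff some alternative derives ε (directly, or every symbol in it is nullable)
Nullable: {B}


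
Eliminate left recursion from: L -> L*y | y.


Left-recursive alternatives: L*y; non-recursive: y
Introduce L': L -> yL', L' -> *yL' | ε


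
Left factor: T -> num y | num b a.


Common prefix: 'num'
Factored: T -> num T', T' -> y | b a


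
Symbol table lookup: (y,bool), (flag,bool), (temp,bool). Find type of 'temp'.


Lookup 'temp' → type bool


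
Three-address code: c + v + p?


Break into single-operator statements:
t1 = c + v
t2 = t1 + p


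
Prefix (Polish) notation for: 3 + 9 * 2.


'*' binds tighter: tree is (+ 3 (* 9 2))
Prefix: + 3 * 9 2


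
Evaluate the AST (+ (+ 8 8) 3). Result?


Evaluate inner: (+ 8 8) = 16
Evaluate root: (+ 16 3) = 19
Result: 19


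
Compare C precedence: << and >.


'<<' is shift (level 8); '>' is relational (level 7)
Higher level binds tighter
'<<' has higher precedence than '>'


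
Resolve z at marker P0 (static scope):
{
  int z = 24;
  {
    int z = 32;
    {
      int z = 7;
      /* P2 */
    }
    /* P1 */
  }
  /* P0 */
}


z declared in the same block as P0
z = 24


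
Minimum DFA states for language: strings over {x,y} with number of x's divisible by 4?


Track (count of x) mod 4: states 0..3, accept at 0
Minimal DFA: 4 states


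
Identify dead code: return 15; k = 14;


statement follows a return and is unreachable
Dead: 'k = 14'


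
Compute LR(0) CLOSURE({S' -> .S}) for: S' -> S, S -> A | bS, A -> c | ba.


Start: S' -> .S
For each item with dot before a nonterminal B, add B -> .γ for every B-production
Closure: [S' -> .S, S -> .A, S -> .bS, A -> .c, A -> .ba]


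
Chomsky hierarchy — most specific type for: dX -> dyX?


LHS has context (more than one symbol) and |LHS| ≤ |RHS|
Classification: Type 1 (Context-Sensitive)


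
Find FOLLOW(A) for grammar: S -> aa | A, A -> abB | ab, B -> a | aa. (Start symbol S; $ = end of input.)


$ ∈ FOLLOW(S). For each A -> αBβ: add FIRST(β)\{ε} to FOLLOW(B); if β nullable, add FOLLOW(A).
FOLLOW(A) = {$}


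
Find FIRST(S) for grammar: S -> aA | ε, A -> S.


Per alternative of S: FIRST(aA) = {a}; FIRST(ε) = {ε}
FIRST(S) = {a, ε}


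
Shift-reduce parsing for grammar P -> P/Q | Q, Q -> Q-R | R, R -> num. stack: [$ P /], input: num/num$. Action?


no handle ('P/' is not any RHS); shift 'num'
Action: shift


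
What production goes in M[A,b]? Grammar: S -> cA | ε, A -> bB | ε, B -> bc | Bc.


For [A, b]: 'b' ∈ FIRST(bB)
Entry: A -> bB


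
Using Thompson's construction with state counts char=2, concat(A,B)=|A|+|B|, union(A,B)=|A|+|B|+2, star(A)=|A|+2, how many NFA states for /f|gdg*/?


Syntax tree has 4 char leaf(s), 1 union(s), 1 star(s)
chars contribute 4×2 = 8; each union adds +2; each star adds +2
Total: 8 + 2 + 2 = 12 states


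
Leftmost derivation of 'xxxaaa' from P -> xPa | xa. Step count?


Derivation: P => xPa => xxPaa => xxxaaa
Steps: 3


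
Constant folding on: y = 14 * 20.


14 * 20 = 280 at compile time
Optimized: y = 280


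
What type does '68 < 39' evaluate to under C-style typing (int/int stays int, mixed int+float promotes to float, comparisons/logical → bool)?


Operand types: int < int
Rule: comparison yields bool
Result type: bool


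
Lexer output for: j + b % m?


Scan left to right, longest-match per lexeme
Tokens: ID(j), OP(+), ID(b), OP(%), ID(m)


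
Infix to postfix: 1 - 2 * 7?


* has higher precedence, evaluate 2*7 first
Postfix: 1 2 7 * -


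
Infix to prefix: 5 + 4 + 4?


left-to-right (same/higher precedence on left): tree is (+ (+ 5 4) 4)
Prefix: + + 5 4 4


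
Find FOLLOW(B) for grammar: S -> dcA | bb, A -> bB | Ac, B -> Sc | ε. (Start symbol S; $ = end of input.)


$ ∈ FOLLOW(S). For each A -> αBβ: add FIRST(β)\{ε} to FOLLOW(B); if β nullable, add FOLLOW(A).
FOLLOW(B) = {$, c}


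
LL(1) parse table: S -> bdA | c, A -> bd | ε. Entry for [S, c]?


For [S, c]: 'c' ∈ FIRST(c)
Entry: S -> c


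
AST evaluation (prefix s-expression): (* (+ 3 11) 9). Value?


Evaluate inner: (+ 3 11) = 14
Evaluate root: (* 14 9) = 126
Result: 126


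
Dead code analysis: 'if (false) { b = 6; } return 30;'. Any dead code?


condition is constant false, so the whole block is unreachable
Dead: 'if (false) { b = 6; }'


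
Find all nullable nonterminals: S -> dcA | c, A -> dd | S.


A nonterminal is nullable iff some alternative derives ε (directly, or every symbol in it is nullable)
Nullable: {}


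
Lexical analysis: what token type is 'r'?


Pattern: letter/underscore followed by alphanumerics, not a keyword
Type: IDENTIFIER


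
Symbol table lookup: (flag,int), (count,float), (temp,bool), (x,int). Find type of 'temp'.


Lookup 'temp' → type bool


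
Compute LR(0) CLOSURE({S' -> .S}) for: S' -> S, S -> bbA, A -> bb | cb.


Start: S' -> .S
For each item with dot before a nonterminal B, add B -> .γ for every B-production
Closure: [S' -> .S, S -> .bbA]


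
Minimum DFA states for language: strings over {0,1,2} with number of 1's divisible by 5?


Track (count of 1) mod 5: states 0..4, accept at 0
Minimal DFA: 5 states


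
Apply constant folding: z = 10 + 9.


10 + 9 = 19 at compile time
Optimized: z = 19


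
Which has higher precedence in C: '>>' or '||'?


'>>' is shift (level 8); '||' is logical OR (level 1)
Higher level binds tighter
'>>' has higher precedence than '||'


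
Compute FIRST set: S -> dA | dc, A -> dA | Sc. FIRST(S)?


Per alternative of S: FIRST(dA) = {d}; FIRST(dc) = {d}
FIRST(S) = {d}


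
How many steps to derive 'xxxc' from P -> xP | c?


Derivation: P => xP => xxP => xxxP => xxxc
Steps: 4


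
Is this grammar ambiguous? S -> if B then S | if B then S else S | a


dangling else: 'if B then if B then a else a' parses two ways
Ambiguous


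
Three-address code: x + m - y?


Break into single-operator statements:
t1 = x + m
t2 = t1 - y


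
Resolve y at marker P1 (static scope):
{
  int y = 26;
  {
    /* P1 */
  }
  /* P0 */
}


P1's block does not declare y; resolves to the enclosing declaration at depth 0
y = 26


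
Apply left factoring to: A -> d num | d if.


Common prefix: 'd'
Factored: A -> d A', A' -> num | if


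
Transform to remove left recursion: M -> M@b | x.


Left-recursive alternatives: M@b; non-recursive: x
Introduce M': M -> xM', M' -> @bM' | ε
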